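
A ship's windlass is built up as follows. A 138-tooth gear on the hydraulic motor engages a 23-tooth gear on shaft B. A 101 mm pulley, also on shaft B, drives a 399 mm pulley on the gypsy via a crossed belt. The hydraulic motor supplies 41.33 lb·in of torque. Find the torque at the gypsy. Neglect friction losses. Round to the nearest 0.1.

27.2 lb·in

gear mesh 23/138 = 0.16667 → τ = 41.33·0.16667 = 6.8883 lb·in
belt 399/101 = 3.9505 → τ = 6.8883·3.9505 = 27.212 lb·in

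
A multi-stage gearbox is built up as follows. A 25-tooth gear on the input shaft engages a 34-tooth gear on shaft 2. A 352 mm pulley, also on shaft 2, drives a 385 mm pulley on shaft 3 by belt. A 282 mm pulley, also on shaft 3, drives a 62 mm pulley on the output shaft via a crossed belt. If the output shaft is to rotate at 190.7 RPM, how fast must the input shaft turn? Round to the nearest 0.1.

62.4 RPM

Overall ratio R = 1.36 × 1.0938 × 0.21986 = 0.32704.
Required input speed = output speed × R = 190.7 × 0.32704 = 62.366 RPM.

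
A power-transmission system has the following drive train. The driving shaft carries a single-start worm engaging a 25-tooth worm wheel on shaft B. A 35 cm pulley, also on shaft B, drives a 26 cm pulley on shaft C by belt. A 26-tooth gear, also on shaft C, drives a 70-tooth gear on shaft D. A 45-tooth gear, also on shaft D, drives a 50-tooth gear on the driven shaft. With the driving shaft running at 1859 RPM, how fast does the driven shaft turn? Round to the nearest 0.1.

33.5 RPM

the driving shaft → shaft B (worm, 25/1): 1859 ÷ 25 = 74.36 RPM
shaft B → shaft C (belt, 26/35): 74.36 ÷ 0.74286 = 100.1 RPM
shaft C → shaft D (gear mesh, 70/26): 100.1 ÷ 2.6923 = 37.18 RPM
shaft D → the driven shaft (gear mesh, 50/45): 37.18 ÷ 1.1111 = 33.462 RPM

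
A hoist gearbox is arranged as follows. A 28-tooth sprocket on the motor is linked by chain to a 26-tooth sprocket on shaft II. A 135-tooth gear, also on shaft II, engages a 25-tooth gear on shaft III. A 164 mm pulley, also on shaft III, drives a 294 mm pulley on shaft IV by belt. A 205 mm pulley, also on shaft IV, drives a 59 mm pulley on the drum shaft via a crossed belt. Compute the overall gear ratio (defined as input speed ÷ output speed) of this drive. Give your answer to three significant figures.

0.0887

Each stage contributes driven/driver: chain 26/28 = 0.92857, gear mesh 25/135 = 0.18519, belt 294/164 = 1.7927, belt 59/205 = 0.2878.
Overall: 0.92857 × 0.18519 × 1.7927 × 0.2878 = 0.08872.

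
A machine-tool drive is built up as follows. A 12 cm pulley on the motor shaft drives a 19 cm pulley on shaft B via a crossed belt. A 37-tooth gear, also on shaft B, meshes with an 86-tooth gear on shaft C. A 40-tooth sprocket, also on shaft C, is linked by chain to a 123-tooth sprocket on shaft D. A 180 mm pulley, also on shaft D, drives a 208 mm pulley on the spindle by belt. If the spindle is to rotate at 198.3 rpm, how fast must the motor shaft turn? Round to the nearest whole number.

Overall ratio R = 1.5833 × 2.3243 × 3.075 × 1.1556 = 13.077.
Required input speed = output speed × R = 198.3 × 13.077 = 2593.2 rpm.

2593 rpm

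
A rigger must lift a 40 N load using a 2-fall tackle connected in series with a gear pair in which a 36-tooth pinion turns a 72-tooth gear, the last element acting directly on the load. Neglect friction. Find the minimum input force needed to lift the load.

Block-and-tackle MA = number of supporting rope parts = 2.
Gear pair MA = 72/36 = 2.
Combined ideal MA = 2 × 2 = 4.
Effort = load / MA = 40 / 4 = 10 N.

10 N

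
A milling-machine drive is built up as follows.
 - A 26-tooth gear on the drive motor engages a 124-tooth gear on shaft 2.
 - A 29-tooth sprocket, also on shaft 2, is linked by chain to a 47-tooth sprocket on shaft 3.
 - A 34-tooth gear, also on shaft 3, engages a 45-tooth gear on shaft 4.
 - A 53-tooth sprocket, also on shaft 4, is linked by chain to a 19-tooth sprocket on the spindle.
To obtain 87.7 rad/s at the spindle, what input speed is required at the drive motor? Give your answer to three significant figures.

322 rad/s

Overall ratio R = 4.7692 × 1.6207 × 1.3235 × 0.35849 = 3.6674.
Required input speed = output speed × R = 87.7 × 3.6674 = 321.63 rad/s.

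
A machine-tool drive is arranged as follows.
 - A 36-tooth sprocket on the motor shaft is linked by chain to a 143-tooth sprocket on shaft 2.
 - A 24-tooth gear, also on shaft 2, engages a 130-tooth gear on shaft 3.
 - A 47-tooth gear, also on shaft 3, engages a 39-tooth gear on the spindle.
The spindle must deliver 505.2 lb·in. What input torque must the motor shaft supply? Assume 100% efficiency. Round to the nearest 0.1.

Overall ratio R = 3.9722 × 5.4167 × 0.82979 = 17.854.
Input torque = output torque / R = 505.2 / 17.854 = 28.296 lb·in.

28.3 lb·in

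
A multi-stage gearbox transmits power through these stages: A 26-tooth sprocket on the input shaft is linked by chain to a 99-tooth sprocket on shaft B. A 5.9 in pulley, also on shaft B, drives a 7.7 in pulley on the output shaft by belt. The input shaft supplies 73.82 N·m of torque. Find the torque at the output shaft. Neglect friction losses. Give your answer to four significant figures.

After the chain (99/26): 73.82 × 3.8077 = 281.08 N·m
After the belt (7.7/5.9): 281.08 × 1.3051 = 366.84 N·m

366.8 N·m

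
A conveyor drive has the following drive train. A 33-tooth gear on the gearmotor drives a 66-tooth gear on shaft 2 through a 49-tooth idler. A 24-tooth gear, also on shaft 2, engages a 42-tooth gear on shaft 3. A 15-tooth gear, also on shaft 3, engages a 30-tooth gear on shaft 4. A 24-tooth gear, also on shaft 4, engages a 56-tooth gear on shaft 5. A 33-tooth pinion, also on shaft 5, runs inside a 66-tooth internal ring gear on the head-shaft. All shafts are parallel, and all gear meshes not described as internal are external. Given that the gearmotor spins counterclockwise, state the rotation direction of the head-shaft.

the gearmotor → shaft 2: driver → idler → driven is 2 external meshes, 2 reversals → CCW.
shaft 2 → shaft 3: external mesh, 1 reversal → CW.
shaft 3 → shaft 4: external mesh, 1 reversal → CCW.
shaft 4 → shaft 5: external mesh, 1 reversal → CW.
shaft 5 → the head-shaft: internal mesh, same direction → CW.
5 reversals in total — an odd number — so the head-shaft turns opposite to the gearmotor.

clockwise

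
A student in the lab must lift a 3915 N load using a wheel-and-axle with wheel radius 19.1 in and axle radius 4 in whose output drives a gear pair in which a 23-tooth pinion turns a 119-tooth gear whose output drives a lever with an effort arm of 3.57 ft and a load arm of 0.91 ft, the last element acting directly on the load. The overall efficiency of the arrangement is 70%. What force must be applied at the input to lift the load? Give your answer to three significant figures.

57.7 N

Wheel-and-axle MA = R/r = 19.1/4 = 4.775.
Gear pair MA = 119/23 = 5.1739.
Lever MA = effort arm / load arm = 3.57/0.91 = 3.9231.
Combined ideal MA = 4.775 × 5.1739 × 3.9231 = 96.921.
Actual MA = 96.921 × 0.70 = 67.845.
Effort = load / actual MA = 3915 / 67.845 = 57.705 N.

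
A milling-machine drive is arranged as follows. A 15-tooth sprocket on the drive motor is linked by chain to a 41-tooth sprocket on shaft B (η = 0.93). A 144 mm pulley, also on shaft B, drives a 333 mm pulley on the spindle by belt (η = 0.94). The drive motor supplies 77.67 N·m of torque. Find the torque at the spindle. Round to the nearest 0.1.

429.2 N·m

Chain: ratio = 41/15 = 2.7333; torque at shaft B = 77.67 × 2.7333 × 0.93 = 197.44 N·m.
Belt: ratio = 333/144 = 2.3125; torque at the spindle = 197.44 × 2.3125 × 0.94 = 429.18 N·m.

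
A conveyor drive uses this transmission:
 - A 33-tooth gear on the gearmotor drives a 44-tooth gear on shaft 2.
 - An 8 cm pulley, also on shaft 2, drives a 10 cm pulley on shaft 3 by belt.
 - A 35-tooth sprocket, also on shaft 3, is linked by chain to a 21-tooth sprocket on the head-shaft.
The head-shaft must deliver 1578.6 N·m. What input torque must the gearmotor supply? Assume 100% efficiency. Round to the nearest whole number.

1579 N·m

Overall ratio R = 1.3333 × 1.25 × 0.6 = 1.
Input torque = output torque / R = 1578.6 / 1 = 1578.6 N·m.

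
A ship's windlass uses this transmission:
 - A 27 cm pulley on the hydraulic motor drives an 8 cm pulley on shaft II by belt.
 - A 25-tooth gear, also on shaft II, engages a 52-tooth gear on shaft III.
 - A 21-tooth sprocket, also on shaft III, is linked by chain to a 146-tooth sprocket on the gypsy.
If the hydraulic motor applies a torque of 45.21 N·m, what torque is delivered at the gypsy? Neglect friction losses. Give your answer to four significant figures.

After the belt (8/27): 45.21 × 0.2963 = 13.396 N·m
After the gear mesh (52/25): 13.396 × 2.08 = 27.863 N·m
After the chain (146/21): 27.863 × 6.9524 = 193.71 N·m

193.7 N·m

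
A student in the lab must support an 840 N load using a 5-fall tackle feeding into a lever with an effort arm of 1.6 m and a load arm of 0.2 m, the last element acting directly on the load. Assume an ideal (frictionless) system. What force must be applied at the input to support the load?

21 N

Block-and-tackle MA = number of supporting rope parts = 5.
Lever MA = effort arm / load arm = 1.6/0.2 = 8.
Combined ideal MA = 5 × 8 = 40.
Effort = load / MA = 840 / 40 = 21 N.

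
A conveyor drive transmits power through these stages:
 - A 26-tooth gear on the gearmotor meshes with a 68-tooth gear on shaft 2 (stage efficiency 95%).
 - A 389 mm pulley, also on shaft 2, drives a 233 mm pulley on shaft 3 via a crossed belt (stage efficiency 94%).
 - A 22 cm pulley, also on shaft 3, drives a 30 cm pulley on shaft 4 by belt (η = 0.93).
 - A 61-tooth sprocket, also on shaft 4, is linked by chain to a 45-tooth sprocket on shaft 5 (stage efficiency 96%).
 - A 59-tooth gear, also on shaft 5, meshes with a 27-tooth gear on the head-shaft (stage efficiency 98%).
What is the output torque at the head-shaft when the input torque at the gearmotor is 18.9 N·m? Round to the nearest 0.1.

10.6 N·m

gear mesh 68/26 = 2.6154 → τ = 18.9·2.6154·0.95 = 46.959 N·m
belt 233/389 = 0.59897 → τ = 46.959·0.59897·0.94 = 26.44 N·m
belt 30/22 = 1.3636 → τ = 26.44·1.3636·0.93 = 33.53 N·m
chain 45/61 = 0.7377 → τ = 33.53·0.7377·0.96 = 23.746 N·m
gear mesh 27/59 = 0.45763 → τ = 23.746·0.45763·0.98 = 10.649 N·m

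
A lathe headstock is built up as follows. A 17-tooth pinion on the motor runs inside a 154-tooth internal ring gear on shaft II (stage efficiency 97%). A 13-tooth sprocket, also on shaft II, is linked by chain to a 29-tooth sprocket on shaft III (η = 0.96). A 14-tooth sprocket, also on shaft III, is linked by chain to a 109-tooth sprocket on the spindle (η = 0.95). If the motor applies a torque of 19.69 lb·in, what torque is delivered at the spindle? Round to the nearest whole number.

Internal gear: ratio = 154/17 = 9.0588; torque at shaft II = 19.69 × 9.0588 × 0.97 = 173.02 lb·in.
Chain: ratio = 29/13 = 2.2308; torque at shaft III = 173.02 × 2.2308 × 0.96 = 370.52 lb·in.
Chain: ratio = 109/14 = 7.7857; torque at the spindle = 370.52 × 7.7857 × 0.95 = 2740.5 lb·in.

2741 lb·in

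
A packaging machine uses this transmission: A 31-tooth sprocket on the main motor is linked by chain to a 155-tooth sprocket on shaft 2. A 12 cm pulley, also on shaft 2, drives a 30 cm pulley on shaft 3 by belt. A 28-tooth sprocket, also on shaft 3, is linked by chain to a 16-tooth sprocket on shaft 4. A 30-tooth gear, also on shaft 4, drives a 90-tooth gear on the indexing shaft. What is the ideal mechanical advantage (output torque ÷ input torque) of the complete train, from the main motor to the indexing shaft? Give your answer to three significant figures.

21.4

Each stage contributes driven/driver: chain 155/31 = 5, belt 30/12 = 2.5, chain 16/28 = 0.57143, gear mesh 90/30 = 3.
Overall: 5 × 2.5 × 0.57143 × 3 = 21.429.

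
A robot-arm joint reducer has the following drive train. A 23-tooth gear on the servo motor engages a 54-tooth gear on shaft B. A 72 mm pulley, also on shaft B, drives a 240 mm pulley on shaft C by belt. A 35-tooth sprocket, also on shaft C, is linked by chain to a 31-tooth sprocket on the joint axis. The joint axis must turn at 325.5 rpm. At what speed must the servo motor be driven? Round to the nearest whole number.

Overall ratio R = 2.3478 × 3.3333 × 0.88571 = 6.9317.
Required input speed = output speed × R = 325.5 × 6.9317 = 2256.3 rpm.

2256 rpm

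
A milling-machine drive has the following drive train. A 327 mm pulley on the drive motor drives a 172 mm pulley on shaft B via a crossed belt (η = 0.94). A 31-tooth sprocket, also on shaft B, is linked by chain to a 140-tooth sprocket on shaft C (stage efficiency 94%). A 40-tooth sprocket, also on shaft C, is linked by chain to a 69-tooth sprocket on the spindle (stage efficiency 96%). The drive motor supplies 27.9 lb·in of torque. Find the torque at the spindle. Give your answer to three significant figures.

belt 172/327 = 0.52599 → τ = 27.9·0.52599·0.94 = 13.795 lb·in
chain 140/31 = 4.5161 → τ = 13.795·4.5161·0.94 = 58.561 lb·in
chain 69/40 = 1.725 → τ = 58.561·1.725·0.96 = 96.977 lb·in

97.0 lb·in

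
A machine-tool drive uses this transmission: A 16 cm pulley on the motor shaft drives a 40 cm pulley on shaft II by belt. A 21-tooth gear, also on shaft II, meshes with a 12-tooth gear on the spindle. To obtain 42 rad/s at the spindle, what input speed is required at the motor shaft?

Overall ratio R = 2.5 × 0.57143 = 1.4286.
Required input speed = output speed × R = 42 × 1.4286 = 60 rad/s.

60 rad/s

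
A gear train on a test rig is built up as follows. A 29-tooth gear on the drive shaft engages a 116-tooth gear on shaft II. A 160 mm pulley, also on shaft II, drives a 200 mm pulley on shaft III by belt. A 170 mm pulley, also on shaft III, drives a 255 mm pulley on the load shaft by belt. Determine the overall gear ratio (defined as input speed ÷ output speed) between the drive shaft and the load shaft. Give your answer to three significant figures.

7.50

Each stage contributes driven/driver: gear mesh 116/29 = 4, belt 200/160 = 1.25, belt 255/170 = 1.5.
Overall: 4 × 1.25 × 1.5 = 7.5.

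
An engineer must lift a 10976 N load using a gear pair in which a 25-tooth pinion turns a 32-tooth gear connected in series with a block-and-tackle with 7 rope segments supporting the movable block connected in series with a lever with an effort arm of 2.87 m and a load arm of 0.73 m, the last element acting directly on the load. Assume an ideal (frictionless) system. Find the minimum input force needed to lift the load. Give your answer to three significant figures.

Gear pair MA = 32/25 = 1.28.
Block-and-tackle MA = number of supporting rope parts = 7.
Lever MA = effort arm / load arm = 2.87/0.73 = 3.9315.
Combined ideal MA = 1.28 × 7 × 3.9315 = 35.226.
Effort = load / MA = 10976 / 35.226 = 311.59 N.

312 N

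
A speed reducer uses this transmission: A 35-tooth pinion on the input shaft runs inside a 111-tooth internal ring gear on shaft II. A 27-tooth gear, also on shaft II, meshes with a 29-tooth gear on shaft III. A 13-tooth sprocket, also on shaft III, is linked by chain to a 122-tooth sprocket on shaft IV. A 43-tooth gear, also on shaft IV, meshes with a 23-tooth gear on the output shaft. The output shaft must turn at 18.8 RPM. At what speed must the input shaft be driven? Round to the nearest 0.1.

321.5 RPM

Overall ratio R = 3.1714 × 1.0741 × 9.3846 × 0.53488 = 17.099.
Required input speed = output speed × R = 18.8 × 17.099 = 321.46 RPM.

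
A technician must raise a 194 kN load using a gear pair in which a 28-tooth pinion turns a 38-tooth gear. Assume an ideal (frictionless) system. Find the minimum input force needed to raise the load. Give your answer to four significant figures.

142.9 kN

Gear pair MA = 38/28 = 1.3571.
Effort = load / MA = 194 / 1.3571 = 142.95 kN.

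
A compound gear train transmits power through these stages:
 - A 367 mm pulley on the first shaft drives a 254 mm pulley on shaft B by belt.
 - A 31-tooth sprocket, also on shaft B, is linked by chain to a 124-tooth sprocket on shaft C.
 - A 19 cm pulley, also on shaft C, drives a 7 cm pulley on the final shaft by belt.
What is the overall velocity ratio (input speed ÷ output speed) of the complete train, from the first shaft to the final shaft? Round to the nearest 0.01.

1.02

Each stage contributes driven/driver: belt 254/367 = 0.6921, chain 124/31 = 4, belt 7/19 = 0.36842.
Overall: 0.6921 × 4 × 0.36842 = 1.0199.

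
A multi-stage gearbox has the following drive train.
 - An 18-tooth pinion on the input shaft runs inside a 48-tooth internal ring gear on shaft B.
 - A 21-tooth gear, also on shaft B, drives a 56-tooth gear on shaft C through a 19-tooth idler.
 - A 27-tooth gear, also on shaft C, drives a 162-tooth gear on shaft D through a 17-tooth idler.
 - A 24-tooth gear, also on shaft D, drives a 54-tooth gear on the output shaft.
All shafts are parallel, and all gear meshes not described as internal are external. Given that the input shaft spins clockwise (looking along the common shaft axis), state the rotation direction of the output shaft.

the input shaft → shaft B: internal mesh, same direction → CW.
shaft B → shaft C: driver → idler → driven is 2 external meshes, 2 reversals → CW.
shaft C → shaft D: driver → idler → driven is 2 external meshes, 2 reversals → CW.
shaft D → the output shaft: external mesh, 1 reversal → CCW.
5 reversals in total — an odd number — so the output shaft turns opposite to the input shaft.

counterclockwise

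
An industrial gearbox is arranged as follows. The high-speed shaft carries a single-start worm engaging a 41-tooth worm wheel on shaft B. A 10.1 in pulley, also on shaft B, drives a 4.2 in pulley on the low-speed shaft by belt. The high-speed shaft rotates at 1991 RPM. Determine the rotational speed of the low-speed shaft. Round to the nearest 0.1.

116.8 RPM

the high-speed shaft → shaft B (worm, 41/1): 1991 ÷ 41 = 48.561 RPM
shaft B → the low-speed shaft (belt, 4.2/10.1): 48.561 ÷ 0.41584 = 116.78 RPM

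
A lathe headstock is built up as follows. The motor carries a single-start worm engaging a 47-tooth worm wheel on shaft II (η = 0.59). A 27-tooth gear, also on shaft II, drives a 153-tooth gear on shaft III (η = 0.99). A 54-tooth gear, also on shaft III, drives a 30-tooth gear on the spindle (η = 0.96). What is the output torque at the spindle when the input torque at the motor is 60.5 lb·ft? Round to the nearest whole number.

5020 lb·ft

worm 47/1 = 47 → τ = 60.5·47·0.59 = 1677.7 lb·ft
gear mesh 153/27 = 5.6667 → τ = 1677.7·5.6667·0.99 = 9411.7 lb·ft
gear mesh 30/54 = 0.55556 → τ = 9411.7·0.55556·0.96 = 5019.6 lb·ft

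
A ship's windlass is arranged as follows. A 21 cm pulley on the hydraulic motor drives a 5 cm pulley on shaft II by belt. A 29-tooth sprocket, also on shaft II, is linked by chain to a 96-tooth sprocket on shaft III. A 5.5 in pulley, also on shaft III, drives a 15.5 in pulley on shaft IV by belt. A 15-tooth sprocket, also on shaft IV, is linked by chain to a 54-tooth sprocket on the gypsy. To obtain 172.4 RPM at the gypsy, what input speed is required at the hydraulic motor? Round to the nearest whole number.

1379 RPM

Overall ratio R = 0.2381 × 3.3103 × 2.8182 × 3.6 = 7.9964.
Required input speed = output speed × R = 172.4 × 7.9964 = 1378.6 RPM.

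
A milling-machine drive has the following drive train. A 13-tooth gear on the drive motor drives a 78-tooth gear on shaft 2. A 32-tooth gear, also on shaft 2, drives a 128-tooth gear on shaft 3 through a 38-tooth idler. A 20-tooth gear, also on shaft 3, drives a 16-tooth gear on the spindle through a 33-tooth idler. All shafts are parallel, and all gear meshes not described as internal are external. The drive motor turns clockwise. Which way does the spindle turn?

anticlockwise

the drive motor → shaft 2: external mesh, 1 reversal → CCW.
shaft 2 → shaft 3: driver → idler → driven is 2 external meshes, 2 reversals → CCW.
shaft 3 → the spindle: driver → idler → driven is 2 external meshes, 2 reversals → CCW.
5 reversals in total — an odd number — so the spindle turns opposite to the drive motor.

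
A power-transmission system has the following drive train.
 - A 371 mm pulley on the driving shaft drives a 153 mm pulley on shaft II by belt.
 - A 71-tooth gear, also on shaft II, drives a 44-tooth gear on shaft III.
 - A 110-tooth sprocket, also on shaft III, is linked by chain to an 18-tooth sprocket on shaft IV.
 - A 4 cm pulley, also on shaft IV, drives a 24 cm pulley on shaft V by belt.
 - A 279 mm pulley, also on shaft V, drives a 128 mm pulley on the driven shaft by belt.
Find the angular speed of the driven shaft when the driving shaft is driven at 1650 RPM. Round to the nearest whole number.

the driving shaft → shaft II (belt, 153/371): 1650 ÷ 0.4124 = 4001 RPM
shaft II → shaft III (gear mesh, 44/71): 4001 ÷ 0.61972 = 6456.1 RPM
shaft III → shaft IV (chain, 18/110): 6456.1 ÷ 0.16364 = 39454 RPM
shaft IV → shaft V (belt, 24/4): 39454 ÷ 6 = 6575.7 RPM
shaft V → the driven shaft (belt, 128/279): 6575.7 ÷ 0.45878 = 14333 RPM

14333 RPM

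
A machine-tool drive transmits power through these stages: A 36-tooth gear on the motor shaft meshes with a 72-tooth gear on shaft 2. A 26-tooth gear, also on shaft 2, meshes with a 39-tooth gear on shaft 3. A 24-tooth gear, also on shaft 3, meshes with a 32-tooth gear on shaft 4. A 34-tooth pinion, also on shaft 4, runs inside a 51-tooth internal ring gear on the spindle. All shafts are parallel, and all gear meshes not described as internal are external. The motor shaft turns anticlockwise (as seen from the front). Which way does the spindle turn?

the motor shaft → shaft 2: external mesh, 1 reversal → CW.
shaft 2 → shaft 3: external mesh, 1 reversal → CCW.
shaft 3 → shaft 4: external mesh, 1 reversal → CW.
shaft 4 → the spindle: internal mesh, same direction → CW.
3 reversals in total — an odd number — so the spindle turns opposite to the motor shaft.

clockwise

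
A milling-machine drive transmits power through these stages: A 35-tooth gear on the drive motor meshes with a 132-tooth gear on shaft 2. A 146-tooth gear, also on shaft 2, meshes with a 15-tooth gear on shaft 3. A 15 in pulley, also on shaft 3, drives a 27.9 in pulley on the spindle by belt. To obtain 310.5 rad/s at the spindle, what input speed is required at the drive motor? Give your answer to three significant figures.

224 rad/s

Overall ratio R = 3.7714 × 0.10274 × 1.86 = 0.7207.
Required input speed = output speed × R = 310.5 × 0.7207 = 223.78 rad/s.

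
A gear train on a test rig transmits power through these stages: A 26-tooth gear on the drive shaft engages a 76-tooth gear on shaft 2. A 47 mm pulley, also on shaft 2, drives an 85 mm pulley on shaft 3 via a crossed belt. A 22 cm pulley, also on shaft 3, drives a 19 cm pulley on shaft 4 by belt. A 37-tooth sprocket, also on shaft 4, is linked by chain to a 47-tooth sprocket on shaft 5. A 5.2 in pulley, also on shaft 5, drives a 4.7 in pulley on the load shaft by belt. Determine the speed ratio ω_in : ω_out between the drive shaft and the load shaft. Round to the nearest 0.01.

5.24

Each stage contributes driven/driver: gear mesh 76/26 = 2.9231, belt 85/47 = 1.8085, belt 19/22 = 0.86364, chain 47/37 = 1.2703, belt 4.7/5.2 = 0.90385.
Overall: 2.9231 × 1.8085 × 0.86364 × 1.2703 × 0.90385 = 5.2418.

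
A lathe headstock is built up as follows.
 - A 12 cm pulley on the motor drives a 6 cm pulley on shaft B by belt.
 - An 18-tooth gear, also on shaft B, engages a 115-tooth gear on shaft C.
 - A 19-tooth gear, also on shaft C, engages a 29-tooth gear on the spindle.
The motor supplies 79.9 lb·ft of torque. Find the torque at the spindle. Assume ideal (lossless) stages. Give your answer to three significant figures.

390 lb·ft

belt 6/12 = 0.5 → τ = 79.9·0.5 = 39.95 lb·ft
gear mesh 115/18 = 6.3889 → τ = 39.95·6.3889 = 255.24 lb·ft
gear mesh 29/19 = 1.5263 → τ = 255.24·1.5263 = 389.57 lb·ft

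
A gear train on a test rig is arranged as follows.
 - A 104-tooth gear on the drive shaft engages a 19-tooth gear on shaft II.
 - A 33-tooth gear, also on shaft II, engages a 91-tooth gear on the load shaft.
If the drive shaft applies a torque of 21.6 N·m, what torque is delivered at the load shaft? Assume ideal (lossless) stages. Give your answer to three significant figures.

After the gear mesh (19/104): 21.6 × 0.18269 = 3.9462 N·m
After the gear mesh (91/33): 3.9462 × 2.7576 = 10.882 N·m

10.9 N·m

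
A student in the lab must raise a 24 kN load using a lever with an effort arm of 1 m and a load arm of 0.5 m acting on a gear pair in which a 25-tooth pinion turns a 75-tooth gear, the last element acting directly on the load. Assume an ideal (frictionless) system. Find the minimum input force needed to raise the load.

4 kN

Lever MA = effort arm / load arm = 1/0.5 = 2.
Gear pair MA = 75/25 = 3.
Combined ideal MA = 2 × 3 = 6.
Effort = load / MA = 24 / 6 = 4 kN.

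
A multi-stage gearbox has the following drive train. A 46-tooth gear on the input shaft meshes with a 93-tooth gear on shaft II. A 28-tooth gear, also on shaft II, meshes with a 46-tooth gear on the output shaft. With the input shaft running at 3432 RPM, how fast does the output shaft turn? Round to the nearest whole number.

the input shaft → shaft II (gear mesh, 93/46): 3432 ÷ 2.0217 = 1697.5 RPM
shaft II → the output shaft (gear mesh, 46/28): 1697.5 ÷ 1.6429 = 1033.3 RPM

1033 RPM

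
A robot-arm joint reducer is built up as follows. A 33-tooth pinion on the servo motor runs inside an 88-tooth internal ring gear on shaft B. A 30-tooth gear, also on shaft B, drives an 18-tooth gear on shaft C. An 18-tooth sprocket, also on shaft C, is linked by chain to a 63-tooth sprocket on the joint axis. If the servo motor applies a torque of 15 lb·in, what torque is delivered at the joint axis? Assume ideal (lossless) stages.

84 lb·in

Internal gear: ratio = 88/33 = 2.6667; torque at shaft B = 15 × 2.6667 = 40 lb·in.
Gear mesh: ratio = 18/30 = 0.6; torque at shaft C = 40 × 0.6 = 24 lb·in.
Chain: ratio = 63/18 = 3.5; torque at the joint axis = 24 × 3.5 = 84 lb·in.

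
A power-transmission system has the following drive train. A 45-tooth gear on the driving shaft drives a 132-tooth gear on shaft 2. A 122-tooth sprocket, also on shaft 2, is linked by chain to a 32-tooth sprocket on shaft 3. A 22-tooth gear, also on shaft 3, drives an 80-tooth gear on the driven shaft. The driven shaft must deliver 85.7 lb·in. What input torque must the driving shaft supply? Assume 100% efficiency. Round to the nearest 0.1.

30.6 lb·in

Overall ratio R = 2.9333 × 0.2623 × 3.6364 = 2.7978.
Input torque = output torque / R = 85.7 / 2.7978 = 30.631 lb·in.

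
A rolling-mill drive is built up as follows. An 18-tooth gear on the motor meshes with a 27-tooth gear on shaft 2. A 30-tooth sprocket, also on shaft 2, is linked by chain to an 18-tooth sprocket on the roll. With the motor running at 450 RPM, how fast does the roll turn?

500 RPM

gear mesh 27/18 = 1.5 → 450/1.5 = 300 RPM
chain 18/30 = 0.6 → 300/0.6 = 500 RPM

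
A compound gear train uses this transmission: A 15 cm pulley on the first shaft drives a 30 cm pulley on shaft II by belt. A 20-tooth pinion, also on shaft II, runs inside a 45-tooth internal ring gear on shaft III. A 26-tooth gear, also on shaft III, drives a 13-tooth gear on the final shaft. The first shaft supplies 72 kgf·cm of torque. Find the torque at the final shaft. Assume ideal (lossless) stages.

162 kgf·cm

belt 30/15 = 2 → τ = 72·2 = 144 kgf·cm
internal gear 45/20 = 2.25 → τ = 144·2.25 = 324 kgf·cm
gear mesh 13/26 = 0.5 → τ = 324·0.5 = 162 kgf·cm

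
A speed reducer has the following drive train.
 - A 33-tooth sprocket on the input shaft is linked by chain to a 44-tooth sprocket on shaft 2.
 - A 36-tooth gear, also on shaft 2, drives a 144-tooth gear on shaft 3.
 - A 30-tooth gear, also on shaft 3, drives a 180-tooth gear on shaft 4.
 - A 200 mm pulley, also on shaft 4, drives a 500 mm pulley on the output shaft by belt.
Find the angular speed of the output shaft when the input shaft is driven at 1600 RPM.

20 RPM

chain 44/33 = 1.3333 → 1600/1.3333 = 1200 RPM
gear mesh 144/36 = 4 → 1200/4 = 300 RPM
gear mesh 180/30 = 6 → 300/6 = 50 RPM
belt 500/200 = 2.5 → 50/2.5 = 20 RPM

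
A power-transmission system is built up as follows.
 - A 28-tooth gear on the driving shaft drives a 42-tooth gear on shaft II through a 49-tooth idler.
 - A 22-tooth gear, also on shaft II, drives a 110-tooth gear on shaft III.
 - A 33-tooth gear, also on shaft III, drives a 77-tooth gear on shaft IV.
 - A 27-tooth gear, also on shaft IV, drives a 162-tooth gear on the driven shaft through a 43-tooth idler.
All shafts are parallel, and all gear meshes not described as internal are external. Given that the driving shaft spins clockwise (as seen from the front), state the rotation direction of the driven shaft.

clockwise

the driving shaft → shaft II: driver → idler → driven is 2 external meshes, 2 reversals → CW.
shaft II → shaft III: external mesh, 1 reversal → CCW.
shaft III → shaft IV: external mesh, 1 reversal → CW.
shaft IV → the driven shaft: driver → idler → driven is 2 external meshes, 2 reversals → CW.
6 reversals in total — an even number — so the driven shaft turns the same way as the driving shaft.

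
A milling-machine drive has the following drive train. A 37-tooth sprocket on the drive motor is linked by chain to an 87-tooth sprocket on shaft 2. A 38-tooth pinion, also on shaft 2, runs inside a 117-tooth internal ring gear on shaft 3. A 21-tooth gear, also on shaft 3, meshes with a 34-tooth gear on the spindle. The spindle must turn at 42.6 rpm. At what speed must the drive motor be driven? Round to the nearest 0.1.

Overall ratio R = 2.3514 × 3.0789 × 1.619 = 11.721.
Required input speed = output speed × R = 42.6 × 11.721 = 499.33 rpm.

499.3 rpm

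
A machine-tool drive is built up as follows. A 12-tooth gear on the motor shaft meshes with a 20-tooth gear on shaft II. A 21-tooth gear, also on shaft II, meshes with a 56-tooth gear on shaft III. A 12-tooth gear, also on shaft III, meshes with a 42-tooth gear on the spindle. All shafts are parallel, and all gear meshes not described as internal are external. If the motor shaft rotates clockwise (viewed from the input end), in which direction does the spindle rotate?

the motor shaft → shaft II: external mesh, 1 reversal → CCW.
shaft II → shaft III: external mesh, 1 reversal → CW.
shaft III → the spindle: external mesh, 1 reversal → CCW.
3 reversals in total — an odd number — so the spindle turns opposite to the motor shaft.

anticlockwise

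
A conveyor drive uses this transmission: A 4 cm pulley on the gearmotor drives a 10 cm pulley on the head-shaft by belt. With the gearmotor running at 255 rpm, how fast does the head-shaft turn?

102 rpm

belt 10/4 = 2.5 → 255/2.5 = 102 rpm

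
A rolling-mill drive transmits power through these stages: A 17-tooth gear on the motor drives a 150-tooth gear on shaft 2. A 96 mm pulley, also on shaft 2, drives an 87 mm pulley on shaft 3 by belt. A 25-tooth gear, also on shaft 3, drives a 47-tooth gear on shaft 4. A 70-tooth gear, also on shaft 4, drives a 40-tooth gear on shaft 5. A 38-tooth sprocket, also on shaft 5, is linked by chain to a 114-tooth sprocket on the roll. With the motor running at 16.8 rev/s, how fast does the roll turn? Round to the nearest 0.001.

Gear mesh: ratio = 150/17 = 8.8235, so shaft 2 turns at 16.8 / 8.8235 = 1.904 rev/s.
Belt: ratio = 87/96 = 0.90625, so shaft 3 turns at 1.904 / 0.90625 = 2.101 rev/s.
Gear mesh: ratio = 47/25 = 1.88, so shaft 4 turns at 2.101 / 1.88 = 1.1175 rev/s.
Gear mesh: ratio = 40/70 = 0.57143, so shaft 5 turns at 1.1175 / 0.57143 = 1.9557 rev/s.
Chain: ratio = 114/38 = 3, so the roll turns at 1.9557 / 3 = 0.6519 rev/s.

0.652 rev/s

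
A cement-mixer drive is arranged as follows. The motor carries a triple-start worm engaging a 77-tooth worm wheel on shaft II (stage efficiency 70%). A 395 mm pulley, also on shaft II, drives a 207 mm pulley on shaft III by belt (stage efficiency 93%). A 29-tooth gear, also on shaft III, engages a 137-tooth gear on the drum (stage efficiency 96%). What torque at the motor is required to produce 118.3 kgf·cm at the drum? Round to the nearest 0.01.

2.98 kgf·cm

Overall ratio R = 25.667 × 0.52405 × 4.7241 = 63.543; overall efficiency η = 0.70 × 0.93 × 0.96 = 0.6250.
Input torque = output torque / (R × η) = 118.3 / (63.543 × 0.6250) = 2.979 kgf·cm.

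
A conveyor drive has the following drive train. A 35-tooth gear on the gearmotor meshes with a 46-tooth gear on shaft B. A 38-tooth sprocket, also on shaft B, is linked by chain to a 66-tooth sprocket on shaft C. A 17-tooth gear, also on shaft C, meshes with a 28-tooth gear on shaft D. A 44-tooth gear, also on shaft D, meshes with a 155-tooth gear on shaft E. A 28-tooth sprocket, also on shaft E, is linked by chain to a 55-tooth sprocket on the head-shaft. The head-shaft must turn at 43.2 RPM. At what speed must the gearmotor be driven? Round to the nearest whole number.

Overall ratio R = 1.3143 × 1.7368 × 1.6471 × 3.5227 × 1.9643 = 26.016.
Required input speed = output speed × R = 43.2 × 26.016 = 1123.9 RPM.

1124 RPM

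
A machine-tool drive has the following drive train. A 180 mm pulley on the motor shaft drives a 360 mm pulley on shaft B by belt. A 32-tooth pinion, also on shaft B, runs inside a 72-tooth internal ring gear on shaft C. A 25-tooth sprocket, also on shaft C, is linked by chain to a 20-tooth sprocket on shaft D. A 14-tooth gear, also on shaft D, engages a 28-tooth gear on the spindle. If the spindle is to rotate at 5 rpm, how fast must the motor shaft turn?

Overall ratio R = 2 × 2.25 × 0.8 × 2 = 7.2.
Required input speed = output speed × R = 5 × 7.2 = 36 rpm.

36 rpm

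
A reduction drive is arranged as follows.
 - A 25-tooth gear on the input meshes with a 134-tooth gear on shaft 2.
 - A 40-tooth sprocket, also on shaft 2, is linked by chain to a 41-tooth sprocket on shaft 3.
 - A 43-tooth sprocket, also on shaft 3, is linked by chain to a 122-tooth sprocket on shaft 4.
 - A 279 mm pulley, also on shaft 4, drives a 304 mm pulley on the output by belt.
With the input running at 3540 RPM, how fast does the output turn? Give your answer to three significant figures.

208 RPM

the input → shaft 2 (gear mesh, 134/25): 3540 ÷ 5.36 = 660.45 RPM
shaft 2 → shaft 3 (chain, 41/40): 660.45 ÷ 1.025 = 644.34 RPM
shaft 3 → shaft 4 (chain, 122/43): 644.34 ÷ 2.8372 = 227.1 RPM
shaft 4 → the output (belt, 304/279): 227.1 ÷ 1.0896 = 208.43 RPM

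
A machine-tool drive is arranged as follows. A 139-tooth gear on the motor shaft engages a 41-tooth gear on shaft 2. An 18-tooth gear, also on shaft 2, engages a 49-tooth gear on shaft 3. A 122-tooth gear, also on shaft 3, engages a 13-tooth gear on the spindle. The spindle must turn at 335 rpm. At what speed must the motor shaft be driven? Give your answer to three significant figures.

28.7 rpm

Overall ratio R = 0.29496 × 2.7222 × 0.10656 = 0.085561.
Required input speed = output speed × R = 335 × 0.085561 = 28.663 rpm.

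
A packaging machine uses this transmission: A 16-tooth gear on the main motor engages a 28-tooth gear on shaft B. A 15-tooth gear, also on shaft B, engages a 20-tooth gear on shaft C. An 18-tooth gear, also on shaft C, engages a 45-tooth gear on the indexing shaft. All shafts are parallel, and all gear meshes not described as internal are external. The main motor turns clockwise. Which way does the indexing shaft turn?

counterclockwise

the main motor → shaft B: external mesh, 1 reversal → CCW.
shaft B → shaft C: external mesh, 1 reversal → CW.
shaft C → the indexing shaft: external mesh, 1 reversal → CCW.
3 reversals in total — an odd number — so the indexing shaft turns opposite to the main motor.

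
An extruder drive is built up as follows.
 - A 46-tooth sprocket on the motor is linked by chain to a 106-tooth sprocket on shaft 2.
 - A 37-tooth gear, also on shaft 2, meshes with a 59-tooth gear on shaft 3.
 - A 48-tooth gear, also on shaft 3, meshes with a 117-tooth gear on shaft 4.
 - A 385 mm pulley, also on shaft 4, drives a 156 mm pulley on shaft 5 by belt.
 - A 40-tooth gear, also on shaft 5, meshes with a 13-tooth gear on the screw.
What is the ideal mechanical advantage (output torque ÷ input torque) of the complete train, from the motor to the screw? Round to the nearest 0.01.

Each stage contributes driven/driver: chain 106/46 = 2.3043, gear mesh 59/37 = 1.5946, gear mesh 117/48 = 2.4375, belt 156/385 = 0.40519, gear mesh 13/40 = 0.325.
Overall: 2.3043 × 1.5946 × 2.4375 × 0.40519 × 0.325 = 1.1795.

1.18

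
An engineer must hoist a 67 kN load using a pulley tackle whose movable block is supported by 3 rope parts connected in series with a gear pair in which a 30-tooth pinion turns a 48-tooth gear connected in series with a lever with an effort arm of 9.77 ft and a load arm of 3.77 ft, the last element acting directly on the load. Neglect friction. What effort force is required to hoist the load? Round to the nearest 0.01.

5.39 kN

Block-and-tackle MA = number of supporting rope parts = 3.
Gear pair MA = 48/30 = 1.6.
Lever MA = effort arm / load arm = 9.77/3.77 = 2.5915.
Combined ideal MA = 3 × 1.6 × 2.5915 = 12.439.
Effort = load / MA = 67 / 12.439 = 5.3862 kN.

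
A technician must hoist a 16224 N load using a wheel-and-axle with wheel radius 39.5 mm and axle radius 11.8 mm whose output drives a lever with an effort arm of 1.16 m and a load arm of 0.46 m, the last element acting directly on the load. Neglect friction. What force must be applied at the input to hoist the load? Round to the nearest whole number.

1922 N

Wheel-and-axle MA = R/r = 39.5/11.8 = 3.3475.
Lever MA = effort arm / load arm = 1.16/0.46 = 2.5217.
Combined ideal MA = 3.3475 × 2.5217 = 8.4414.
Effort = load / MA = 16224 / 8.4414 = 1922 N.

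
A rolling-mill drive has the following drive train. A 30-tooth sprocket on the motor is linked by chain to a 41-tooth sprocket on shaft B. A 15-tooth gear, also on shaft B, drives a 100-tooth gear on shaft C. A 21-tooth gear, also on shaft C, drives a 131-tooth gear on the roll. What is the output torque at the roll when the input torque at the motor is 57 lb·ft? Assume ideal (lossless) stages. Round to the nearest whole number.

3240 lb·ft

Chain: ratio = 41/30 = 1.3667; torque at shaft B = 57 × 1.3667 = 77.9 lb·ft.
Gear mesh: ratio = 100/15 = 6.6667; torque at shaft C = 77.9 × 6.6667 = 519.33 lb·ft.
Gear mesh: ratio = 131/21 = 6.2381; torque at the roll = 519.33 × 6.2381 = 3239.7 lb·ft.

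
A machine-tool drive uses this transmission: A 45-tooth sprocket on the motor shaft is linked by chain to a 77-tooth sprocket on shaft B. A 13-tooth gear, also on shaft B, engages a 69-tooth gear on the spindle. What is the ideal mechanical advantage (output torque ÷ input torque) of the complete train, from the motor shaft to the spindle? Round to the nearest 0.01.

9.08

Each stage contributes driven/driver: chain 77/45 = 1.7111, gear mesh 69/13 = 5.3077.
Overall: 1.7111 × 5.3077 = 9.0821.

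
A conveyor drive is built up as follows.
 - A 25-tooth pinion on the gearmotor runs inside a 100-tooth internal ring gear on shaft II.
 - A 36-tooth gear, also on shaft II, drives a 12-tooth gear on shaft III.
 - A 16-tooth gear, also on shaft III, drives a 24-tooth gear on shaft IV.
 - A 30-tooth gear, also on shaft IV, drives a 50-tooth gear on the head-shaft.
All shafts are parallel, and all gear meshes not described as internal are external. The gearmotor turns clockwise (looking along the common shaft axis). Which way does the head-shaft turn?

counterclockwise

the gearmotor → shaft II: internal mesh, same direction → CW.
shaft II → shaft III: external mesh, 1 reversal → CCW.
shaft III → shaft IV: external mesh, 1 reversal → CW.
shaft IV → the head-shaft: external mesh, 1 reversal → CCW.
3 reversals in total — an odd number — so the head-shaft turns opposite to the gearmotor.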